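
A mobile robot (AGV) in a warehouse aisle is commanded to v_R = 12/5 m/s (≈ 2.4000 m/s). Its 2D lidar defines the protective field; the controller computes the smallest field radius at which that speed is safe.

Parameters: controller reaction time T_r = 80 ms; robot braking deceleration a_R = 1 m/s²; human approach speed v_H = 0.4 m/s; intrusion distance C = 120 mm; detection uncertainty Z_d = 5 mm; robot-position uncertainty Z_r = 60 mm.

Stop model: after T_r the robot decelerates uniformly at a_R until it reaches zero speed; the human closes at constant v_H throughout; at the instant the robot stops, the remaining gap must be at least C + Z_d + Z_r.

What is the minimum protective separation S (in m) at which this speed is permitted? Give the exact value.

S_min = 4249/1000 m = 4.2490 m

braking lasts T_s = (12/5)/1 = 2.4000 s
robot covers v_R·T_r = 2.4000·0.0800 = 0.1920 m before braking
robot under decel: 2.4000²/(2·1.0000) = 2.8800 m
person approaches 0.4000·(0.0800+2.4000) = 0.9920 m
C+Z_d+Z_r = 0.1200+0.0050+0.0600 = 0.1850 m
S_min ≈ 0.1920+2.8800+0.9920+0.1850  ⇒  S_min = 4249/1000 m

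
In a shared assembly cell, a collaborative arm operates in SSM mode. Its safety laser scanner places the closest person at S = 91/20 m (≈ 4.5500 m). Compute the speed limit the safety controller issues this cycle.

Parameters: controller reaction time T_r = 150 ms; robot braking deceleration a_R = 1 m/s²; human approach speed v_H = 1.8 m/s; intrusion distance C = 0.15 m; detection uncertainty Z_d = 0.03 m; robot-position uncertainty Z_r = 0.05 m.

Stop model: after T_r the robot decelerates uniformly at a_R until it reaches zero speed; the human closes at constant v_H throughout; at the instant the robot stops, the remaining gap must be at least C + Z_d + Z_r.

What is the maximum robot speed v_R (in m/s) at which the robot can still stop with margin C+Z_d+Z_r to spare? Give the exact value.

v_R_max = 3/2 m/s = 1.5000 m/s

quadratic (1/2)·v² + (39/20)·v + (-81/20) = 0
  disc = (39/20)² − 4·(1/2)·(-81/20) = 4761/400 ; √disc = 69/20
  v_R = (−(39/20) + 69/20) / (2·(1/2)) = 3/2 m/s
check:
T_s = v_R/a_R = (3/2)/1 = 1.5000 s
robot in T_r: 1.5000·0.1500 = 0.2250 m
braking distance = 1.5000²/(2·1.0000) = 1.1250 m
human closes 1.8000·1.6500 = 2.9700 m
C+Z_d+Z_r = 0.1500+0.0300+0.0500 = 0.2300 m
sum ≈ 0.2250+1.1250+2.9700+0.2300 ≈ 4.5500 m = S ✓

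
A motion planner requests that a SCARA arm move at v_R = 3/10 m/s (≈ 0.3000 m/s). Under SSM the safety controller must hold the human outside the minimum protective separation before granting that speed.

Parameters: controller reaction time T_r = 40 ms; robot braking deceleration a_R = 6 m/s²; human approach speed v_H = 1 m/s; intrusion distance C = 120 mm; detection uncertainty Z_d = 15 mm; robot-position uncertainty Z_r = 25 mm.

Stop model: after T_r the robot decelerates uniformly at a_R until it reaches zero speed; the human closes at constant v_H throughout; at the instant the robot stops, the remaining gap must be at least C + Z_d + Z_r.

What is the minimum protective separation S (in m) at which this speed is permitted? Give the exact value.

S_min = 539/2000 m = 0.2695 m

T_s = v_R/a_R = (3/10)/6 = 0.0500 s
robot in T_r: 0.3000·0.0400 = 0.0120 m
braking distance = 0.3000²/(2·6.0000) = 0.0075 m
human over T_r+T_s: 1.0000·(0.0400+0.0500) = 0.0900 m
margins: 0.1200+0.0150+0.0250 = 0.1600 m
S_min ≈ 0.0120+0.0075+0.0900+0.1600  ⇒  S_min = 539/2000 m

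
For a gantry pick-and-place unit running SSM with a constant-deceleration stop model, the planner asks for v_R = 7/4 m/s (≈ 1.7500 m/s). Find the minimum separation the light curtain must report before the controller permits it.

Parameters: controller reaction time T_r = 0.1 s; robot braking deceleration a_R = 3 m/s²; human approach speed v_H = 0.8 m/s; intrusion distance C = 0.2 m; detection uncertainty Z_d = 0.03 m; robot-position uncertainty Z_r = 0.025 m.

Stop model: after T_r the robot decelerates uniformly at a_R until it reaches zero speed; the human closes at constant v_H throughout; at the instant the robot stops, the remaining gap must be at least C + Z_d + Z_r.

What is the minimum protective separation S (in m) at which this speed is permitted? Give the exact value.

S_min = 3569/2400 m = 1.4871 m

stop time T_s = (7/4)/3 = 0.5833 s
robot in T_r: 1.7500·0.1000 = 0.1750 m
braking distance = 1.7500²/(2·3.0000) = 0.5104 m
human over T_r+T_s: 0.8000·(0.1000+0.5833) = 0.5467 m
residual clearance needed = 0.2000+0.0300+0.0250 = 0.2550 m
S_min ≈ 0.1750+0.5104+0.5467+0.2550  ⇒  S_min = 3569/2400 m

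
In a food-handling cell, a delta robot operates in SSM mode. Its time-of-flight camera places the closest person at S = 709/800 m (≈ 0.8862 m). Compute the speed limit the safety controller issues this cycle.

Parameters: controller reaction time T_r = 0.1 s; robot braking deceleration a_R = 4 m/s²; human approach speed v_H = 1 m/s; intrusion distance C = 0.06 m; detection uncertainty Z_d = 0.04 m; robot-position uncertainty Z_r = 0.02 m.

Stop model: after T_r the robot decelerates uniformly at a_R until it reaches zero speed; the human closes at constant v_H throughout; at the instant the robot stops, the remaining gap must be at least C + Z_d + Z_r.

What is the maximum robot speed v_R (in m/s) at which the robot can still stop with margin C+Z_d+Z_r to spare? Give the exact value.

quadratic (1/8)·v² + (7/20)·v + (-533/800) = 0
  disc = (7/20)² − 4·(1/8)·(-533/800) = 729/1600 ; √disc = 27/40
  v_R = (−(7/20) + 27/40) / (2·(1/8)) = 13/10 m/s
check:
braking lasts T_s = (13/10)/4 = 0.3250 s
robot covers v_R·T_r = 1.3000·0.1000 = 0.1300 m before braking
braking distance = 1.3000²/(2·4.0000) = 0.2112 m
human closes 1.0000·0.4250 = 0.4250 m
residual clearance needed = 0.0600+0.0400+0.0200 = 0.1200 m
sum ≈ 0.1300+0.2112+0.4250+0.1200 ≈ 0.8862 m = S ✓

v_R_max = 13/10 m/s = 1.3000 m/s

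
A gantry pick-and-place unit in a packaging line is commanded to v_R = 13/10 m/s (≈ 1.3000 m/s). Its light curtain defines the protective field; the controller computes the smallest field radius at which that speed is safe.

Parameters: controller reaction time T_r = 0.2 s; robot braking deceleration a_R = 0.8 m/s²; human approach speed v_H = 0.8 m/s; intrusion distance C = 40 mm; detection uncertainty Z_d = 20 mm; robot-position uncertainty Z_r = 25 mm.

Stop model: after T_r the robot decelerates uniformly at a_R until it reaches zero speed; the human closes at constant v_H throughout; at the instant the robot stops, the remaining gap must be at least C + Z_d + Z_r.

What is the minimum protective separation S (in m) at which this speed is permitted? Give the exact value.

S_min = 2289/800 m = 2.8613 m

T_s = v_R/a_R = (13/10)/(4/5) = 1.6250 s
robot in T_r: 1.3000·0.2000 = 0.2600 m
robot under decel: 1.3000²/(2·0.8000) = 1.0562 m
human over T_r+T_s: 0.8000·(0.2000+1.6250) = 1.4600 m
residual clearance needed = 0.0400+0.0200+0.0250 = 0.0850 m
S_min ≈ 0.2600+1.0562+1.4600+0.0850  ⇒  S_min = 2289/800 m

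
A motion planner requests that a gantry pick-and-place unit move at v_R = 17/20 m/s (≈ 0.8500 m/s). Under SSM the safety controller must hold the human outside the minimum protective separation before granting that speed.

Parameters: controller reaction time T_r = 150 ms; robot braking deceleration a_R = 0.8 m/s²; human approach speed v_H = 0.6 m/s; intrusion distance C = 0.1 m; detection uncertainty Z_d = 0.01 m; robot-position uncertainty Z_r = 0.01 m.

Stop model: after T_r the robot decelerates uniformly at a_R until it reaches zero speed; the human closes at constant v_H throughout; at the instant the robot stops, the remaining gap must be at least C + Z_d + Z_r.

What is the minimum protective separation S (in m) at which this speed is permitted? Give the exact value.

braking lasts T_s = (17/20)/(4/5) = 1.0625 s
robot in T_r: 0.8500·0.1500 = 0.1275 m
braking distance = 0.8500²/(2·0.8000) = 0.4516 m
human closes 0.6000·1.2125 = 0.7275 m
residual clearance needed = 0.1000+0.0100+0.0100 = 0.1200 m
S_min ≈ 0.1275+0.4516+0.7275+0.1200  ⇒  S_min = 913/640 m

S_min = 913/640 m = 1.4266 m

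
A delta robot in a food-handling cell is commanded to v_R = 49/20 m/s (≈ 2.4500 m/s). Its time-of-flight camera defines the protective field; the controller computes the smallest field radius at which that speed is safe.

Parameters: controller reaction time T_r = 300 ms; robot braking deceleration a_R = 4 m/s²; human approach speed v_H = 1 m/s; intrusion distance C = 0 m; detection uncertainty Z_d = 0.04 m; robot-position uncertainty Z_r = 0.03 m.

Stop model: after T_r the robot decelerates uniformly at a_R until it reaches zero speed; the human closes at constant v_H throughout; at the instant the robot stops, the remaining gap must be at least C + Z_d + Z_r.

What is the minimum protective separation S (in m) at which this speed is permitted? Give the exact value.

stop time T_s = (49/20)/4 = 0.6125 s
robot covers v_R·T_r = 2.4500·0.3000 = 0.7350 m before braking
braking distance = 2.4500²/(2·4.0000) = 0.7503 m
person approaches 1.0000·(0.3000+0.6125) = 0.9125 m
residual clearance needed = 0.0000+0.0400+0.0300 = 0.0700 m
S_min ≈ 0.7350+0.7503+0.9125+0.0700  ⇒  S_min = 7897/3200 m

S_min = 7897/3200 m = 2.4678 m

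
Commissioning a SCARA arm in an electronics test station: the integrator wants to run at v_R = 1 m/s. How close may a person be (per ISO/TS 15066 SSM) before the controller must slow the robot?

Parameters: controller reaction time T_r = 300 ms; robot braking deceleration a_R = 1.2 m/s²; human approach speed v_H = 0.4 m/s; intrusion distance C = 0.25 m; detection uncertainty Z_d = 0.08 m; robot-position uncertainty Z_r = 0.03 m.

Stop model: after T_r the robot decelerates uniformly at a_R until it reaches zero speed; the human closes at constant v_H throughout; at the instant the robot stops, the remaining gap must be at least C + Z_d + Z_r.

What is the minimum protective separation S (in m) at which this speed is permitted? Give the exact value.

stop time T_s = 1/(6/5) = 0.8333 s
robot covers v_R·T_r = 1.0000·0.3000 = 0.3000 m before braking
braking distance = 1.0000²/(2·1.2000) = 0.4167 m
human over T_r+T_s: 0.4000·(0.3000+0.8333) = 0.4533 m
C+Z_d+Z_r = 0.2500+0.0800+0.0300 = 0.3600 m
S_min ≈ 0.3000+0.4167+0.4533+0.3600  ⇒  S_min = 153/100 m

S_min = 153/100 m = 1.5300 m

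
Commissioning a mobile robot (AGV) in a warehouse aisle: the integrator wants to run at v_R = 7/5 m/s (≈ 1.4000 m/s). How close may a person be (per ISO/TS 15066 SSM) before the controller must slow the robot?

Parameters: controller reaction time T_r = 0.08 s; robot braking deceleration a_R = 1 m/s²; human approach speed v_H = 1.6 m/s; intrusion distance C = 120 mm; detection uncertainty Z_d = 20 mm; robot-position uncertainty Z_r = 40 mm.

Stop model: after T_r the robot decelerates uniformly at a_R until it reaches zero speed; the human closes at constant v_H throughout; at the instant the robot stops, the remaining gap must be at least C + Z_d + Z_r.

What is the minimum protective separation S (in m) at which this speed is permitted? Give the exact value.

S_min = 91/25 m = 3.6400 m

braking lasts T_s = (7/5)/1 = 1.4000 s
robot in T_r: 1.4000·0.0800 = 0.1120 m
robot covers 1.4000·1.4000 − ½·1.0000·1.4000² = 0.9800 m while stopping
person approaches 1.6000·(0.0800+1.4000) = 2.3680 m
residual clearance needed = 0.1200+0.0200+0.0400 = 0.1800 m
S_min ≈ 0.1120+0.9800+2.3680+0.1800  ⇒  S_min = 91/25 m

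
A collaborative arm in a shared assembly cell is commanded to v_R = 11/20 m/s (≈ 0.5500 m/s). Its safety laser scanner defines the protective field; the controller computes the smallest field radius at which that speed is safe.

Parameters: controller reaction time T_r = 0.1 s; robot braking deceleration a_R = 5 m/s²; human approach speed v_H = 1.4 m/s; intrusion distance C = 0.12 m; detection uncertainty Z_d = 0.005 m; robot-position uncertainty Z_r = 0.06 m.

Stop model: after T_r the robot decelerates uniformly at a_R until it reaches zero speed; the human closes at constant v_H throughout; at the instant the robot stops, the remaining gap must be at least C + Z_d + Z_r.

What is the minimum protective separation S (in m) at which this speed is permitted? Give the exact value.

S_min = 2257/4000 m = 0.5643 m

T_s = v_R/a_R = (11/20)/5 = 0.1100 s
robot covers v_R·T_r = 0.5500·0.1000 = 0.0550 m before braking
braking distance = 0.5500²/(2·5.0000) = 0.0302 m
human closes 1.4000·0.2100 = 0.2940 m
residual clearance needed = 0.1200+0.0050+0.0600 = 0.1850 m
S_min ≈ 0.0550+0.0302+0.2940+0.1850  ⇒  S_min = 2257/4000 m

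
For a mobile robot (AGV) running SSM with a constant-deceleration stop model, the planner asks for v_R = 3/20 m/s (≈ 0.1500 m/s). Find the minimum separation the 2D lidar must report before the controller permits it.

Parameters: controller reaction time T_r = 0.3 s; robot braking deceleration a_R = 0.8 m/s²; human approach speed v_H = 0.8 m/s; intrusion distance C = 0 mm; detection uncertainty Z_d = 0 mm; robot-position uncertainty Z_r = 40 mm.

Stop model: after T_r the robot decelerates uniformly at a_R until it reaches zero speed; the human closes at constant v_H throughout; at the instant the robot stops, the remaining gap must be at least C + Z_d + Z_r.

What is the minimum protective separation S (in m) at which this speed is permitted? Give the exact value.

S_min = 313/640 m = 0.4891 m

stop time T_s = (3/20)/(4/5) = 0.1875 s
reaction-phase robot travel = 0.1500·0.3000 = 0.0450 m
robot covers 0.1500·0.1875 − ½·0.8000·0.1875² = 0.0141 m while stopping
human closes 0.8000·0.4875 = 0.3900 m
residual clearance needed = 0.0000+0.0000+0.0400 = 0.0400 m
S_min ≈ 0.0450+0.0141+0.3900+0.0400  ⇒  S_min = 313/640 m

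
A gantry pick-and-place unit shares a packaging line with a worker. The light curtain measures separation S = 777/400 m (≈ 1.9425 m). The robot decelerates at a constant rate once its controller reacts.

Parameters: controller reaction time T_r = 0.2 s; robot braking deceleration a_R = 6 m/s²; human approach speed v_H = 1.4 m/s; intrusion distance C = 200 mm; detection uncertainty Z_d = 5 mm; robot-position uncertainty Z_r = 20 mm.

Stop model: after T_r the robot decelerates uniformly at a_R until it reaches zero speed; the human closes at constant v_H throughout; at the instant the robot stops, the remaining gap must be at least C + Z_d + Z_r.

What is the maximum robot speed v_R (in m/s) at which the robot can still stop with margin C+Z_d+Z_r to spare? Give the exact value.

v_R_max = 23/10 m/s = 2.3000 m/s

collect terms ⇒ (1/12)·v_R² + (13/30)·v_R + (-23/16) = 0
  disc = (13/30)² − 4·(1/12)·(-23/16) = 2401/3600 ; √disc = 49/60
  v_R = (−(13/30) + 49/60) / (2·(1/12)) = 23/10 m/s
check:
T_s = v_R/a_R = (23/10)/6 = 0.3833 s
reaction-phase robot travel = 2.3000·0.2000 = 0.4600 m
robot under decel: 2.3000²/(2·6.0000) = 0.4408 m
person approaches 1.4000·(0.2000+0.3833) = 0.8167 m
C+Z_d+Z_r = 0.2000+0.0050+0.0200 = 0.2250 m
sum ≈ 0.4600+0.4408+0.8167+0.2250 ≈ 1.9425 m = S ✓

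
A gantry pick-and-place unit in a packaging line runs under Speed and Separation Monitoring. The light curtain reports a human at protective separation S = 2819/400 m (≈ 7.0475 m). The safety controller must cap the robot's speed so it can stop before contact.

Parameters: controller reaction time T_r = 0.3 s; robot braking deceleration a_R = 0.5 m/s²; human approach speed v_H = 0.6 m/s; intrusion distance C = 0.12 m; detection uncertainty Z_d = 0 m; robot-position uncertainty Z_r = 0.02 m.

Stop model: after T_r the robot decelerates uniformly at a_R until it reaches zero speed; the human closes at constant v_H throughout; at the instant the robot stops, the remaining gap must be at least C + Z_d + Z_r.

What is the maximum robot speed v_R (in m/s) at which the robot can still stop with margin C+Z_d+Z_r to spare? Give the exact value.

v_R_max = 39/20 m/s = 1.9500 m/s

collect terms ⇒ (1)·v_R² + (3/2)·v_R + (-2691/400) = 0
  disc = (3/2)² − 4·(1)·(-2691/400) = 729/25 ; √disc = 27/5
  v_R = (−(3/2) + 27/5) / (2·(1)) = 39/20 m/s
check:
T_s = v_R/a_R = (39/20)/(1/2) = 3.9000 s
reaction-phase robot travel = 1.9500·0.3000 = 0.5850 m
robot covers 1.9500·3.9000 − ½·0.5000·3.9000² = 3.8025 m while stopping
person approaches 0.6000·(0.3000+3.9000) = 2.5200 m
margins: 0.1200+0.0000+0.0200 = 0.1400 m
sum ≈ 0.5850+3.8025+2.5200+0.1400 ≈ 7.0475 m = S ✓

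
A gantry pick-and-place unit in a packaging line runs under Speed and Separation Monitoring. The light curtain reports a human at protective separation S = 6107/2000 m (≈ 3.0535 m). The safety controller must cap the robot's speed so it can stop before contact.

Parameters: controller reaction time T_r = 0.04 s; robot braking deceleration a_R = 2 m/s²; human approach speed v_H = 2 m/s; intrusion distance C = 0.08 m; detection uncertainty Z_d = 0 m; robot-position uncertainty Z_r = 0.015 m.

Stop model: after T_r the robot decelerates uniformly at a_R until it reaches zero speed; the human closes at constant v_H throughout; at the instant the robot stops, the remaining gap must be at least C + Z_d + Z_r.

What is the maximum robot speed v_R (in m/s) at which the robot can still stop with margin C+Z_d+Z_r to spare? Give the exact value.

v_R_max = 19/10 m/s = 1.9000 m/s

collect terms ⇒ (1/4)·v_R² + (26/25)·v_R + (-5757/2000) = 0
  disc = (26/25)² − 4·(1/4)·(-5757/2000) = 39601/10000 ; √disc = 199/100
  v_R = (−(26/25) + 199/100) / (2·(1/4)) = 19/10 m/s
check:
braking lasts T_s = (19/10)/2 = 0.9500 s
robot in T_r: 1.9000·0.0400 = 0.0760 m
robot under decel: 1.9000²/(2·2.0000) = 0.9025 m
human closes 2.0000·0.9900 = 1.9800 m
C+Z_d+Z_r = 0.0800+0.0000+0.0150 = 0.0950 m
sum ≈ 0.0760+0.9025+1.9800+0.0950 ≈ 3.0535 m = S ✓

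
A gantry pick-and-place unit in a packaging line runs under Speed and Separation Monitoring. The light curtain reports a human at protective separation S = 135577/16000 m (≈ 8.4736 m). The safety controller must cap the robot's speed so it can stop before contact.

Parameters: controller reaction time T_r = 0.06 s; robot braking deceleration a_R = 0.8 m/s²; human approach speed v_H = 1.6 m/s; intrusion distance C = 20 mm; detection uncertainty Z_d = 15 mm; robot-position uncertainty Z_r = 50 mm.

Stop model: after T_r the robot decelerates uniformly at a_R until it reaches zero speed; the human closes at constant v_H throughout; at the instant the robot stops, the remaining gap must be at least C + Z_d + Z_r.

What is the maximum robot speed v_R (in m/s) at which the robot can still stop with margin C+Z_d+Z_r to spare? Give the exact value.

v_R_max = 47/20 m/s = 2.3500 m/s

at the boundary: (5/8)·v² + (103/50)·v + (-132681/16000) = 0
  disc = (103/50)² − 4·(5/8)·(-132681/16000) = 3996001/160000 ; √disc = 1999/400
  v_R = (−(103/50) + 1999/400) / (2·(5/8)) = 47/20 m/s
check:
braking lasts T_s = (47/20)/(4/5) = 2.9375 s
robot covers v_R·T_r = 2.3500·0.0600 = 0.1410 m before braking
braking distance = 2.3500²/(2·0.8000) = 3.4516 m
person approaches 1.6000·(0.0600+2.9375) = 4.7960 m
C+Z_d+Z_r = 0.0200+0.0150+0.0500 = 0.0850 m
sum ≈ 0.1410+3.4516+4.7960+0.0850 ≈ 8.4736 m = S ✓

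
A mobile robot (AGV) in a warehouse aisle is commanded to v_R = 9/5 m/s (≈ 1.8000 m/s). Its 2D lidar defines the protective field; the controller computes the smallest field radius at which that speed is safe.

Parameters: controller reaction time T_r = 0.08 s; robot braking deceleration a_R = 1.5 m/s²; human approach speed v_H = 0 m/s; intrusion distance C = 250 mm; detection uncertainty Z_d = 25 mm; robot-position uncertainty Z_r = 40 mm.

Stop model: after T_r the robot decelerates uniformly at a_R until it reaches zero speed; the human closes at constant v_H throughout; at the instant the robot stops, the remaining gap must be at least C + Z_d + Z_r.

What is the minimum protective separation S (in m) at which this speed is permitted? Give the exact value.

S_min = 1539/1000 m = 1.5390 m

braking lasts T_s = (9/5)/(3/2) = 1.2000 s
reaction-phase robot travel = 1.8000·0.0800 = 0.1440 m
robot under decel: 1.8000²/(2·1.5000) = 1.0800 m
human over T_r+T_s: 0.0000·(0.0800+1.2000) = 0.0000 m
C+Z_d+Z_r = 0.2500+0.0250+0.0400 = 0.3150 m
S_min ≈ 0.1440+1.0800+0.0000+0.3150  ⇒  S_min = 1539/1000 m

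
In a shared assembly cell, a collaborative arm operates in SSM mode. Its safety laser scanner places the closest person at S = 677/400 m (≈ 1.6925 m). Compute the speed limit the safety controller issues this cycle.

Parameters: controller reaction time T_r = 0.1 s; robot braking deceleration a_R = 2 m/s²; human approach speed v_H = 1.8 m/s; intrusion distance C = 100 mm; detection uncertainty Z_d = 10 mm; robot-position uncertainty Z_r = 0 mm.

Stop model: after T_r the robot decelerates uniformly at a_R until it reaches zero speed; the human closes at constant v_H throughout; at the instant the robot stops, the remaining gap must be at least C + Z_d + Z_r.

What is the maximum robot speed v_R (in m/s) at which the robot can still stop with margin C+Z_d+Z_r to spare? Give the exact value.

at the boundary: (1/4)·v² + (1)·v + (-561/400) = 0
  disc = (1)² − 4·(1/4)·(-561/400) = 961/400 ; √disc = 31/20
  v_R = (−(1) + 31/20) / (2·(1/4)) = 11/10 m/s
check:
braking lasts T_s = (11/10)/2 = 0.5500 s
robot covers v_R·T_r = 1.1000·0.1000 = 0.1100 m before braking
braking distance = 1.1000²/(2·2.0000) = 0.3025 m
human over T_r+T_s: 1.8000·(0.1000+0.5500) = 1.1700 m
margins: 0.1000+0.0100+0.0000 = 0.1100 m
sum ≈ 0.1100+0.3025+1.1700+0.1100 ≈ 1.6925 m = S ✓

v_R_max = 11/10 m/s = 1.1000 m/s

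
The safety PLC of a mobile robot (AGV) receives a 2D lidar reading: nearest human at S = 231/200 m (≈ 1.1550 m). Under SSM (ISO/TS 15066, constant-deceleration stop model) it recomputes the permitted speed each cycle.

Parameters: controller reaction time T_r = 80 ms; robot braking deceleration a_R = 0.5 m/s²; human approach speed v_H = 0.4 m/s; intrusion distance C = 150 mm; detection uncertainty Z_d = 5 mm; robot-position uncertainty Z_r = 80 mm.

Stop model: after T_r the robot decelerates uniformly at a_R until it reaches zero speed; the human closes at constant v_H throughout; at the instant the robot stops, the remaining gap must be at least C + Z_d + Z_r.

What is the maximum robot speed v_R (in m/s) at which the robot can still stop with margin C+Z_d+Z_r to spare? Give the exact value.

at the boundary: (1)·v² + (22/25)·v + (-111/125) = 0
  disc = (22/25)² − 4·(1)·(-111/125) = 2704/625 ; √disc = 52/25
  v_R = (−(22/25) + 52/25) / (2·(1)) = 3/5 m/s
check:
braking lasts T_s = (3/5)/(1/2) = 1.2000 s
robot in T_r: 0.6000·0.0800 = 0.0480 m
braking distance = 0.6000²/(2·0.5000) = 0.3600 m
human closes 0.4000·1.2800 = 0.5120 m
C+Z_d+Z_r = 0.1500+0.0050+0.0800 = 0.2350 m
sum ≈ 0.0480+0.3600+0.5120+0.2350 ≈ 1.1550 m = S ✓

v_R_max = 3/5 m/s = 0.6000 m/s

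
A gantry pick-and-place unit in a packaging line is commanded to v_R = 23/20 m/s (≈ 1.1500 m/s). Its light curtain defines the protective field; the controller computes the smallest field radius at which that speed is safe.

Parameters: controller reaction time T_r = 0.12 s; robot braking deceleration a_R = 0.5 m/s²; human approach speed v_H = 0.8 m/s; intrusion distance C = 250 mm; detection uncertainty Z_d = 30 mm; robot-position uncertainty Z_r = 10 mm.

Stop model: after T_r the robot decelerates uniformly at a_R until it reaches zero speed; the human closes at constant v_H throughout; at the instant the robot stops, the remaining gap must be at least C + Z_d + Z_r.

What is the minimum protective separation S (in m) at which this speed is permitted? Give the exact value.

S_min = 7373/2000 m = 3.6865 m

T_s = v_R/a_R = (23/20)/(1/2) = 2.3000 s
robot in T_r: 1.1500·0.1200 = 0.1380 m
robot covers 1.1500·2.3000 − ½·0.5000·2.3000² = 1.3225 m while stopping
human closes 0.8000·2.4200 = 1.9360 m
residual clearance needed = 0.2500+0.0300+0.0100 = 0.2900 m
S_min ≈ 0.1380+1.3225+1.9360+0.2900  ⇒  S_min = 7373/2000 m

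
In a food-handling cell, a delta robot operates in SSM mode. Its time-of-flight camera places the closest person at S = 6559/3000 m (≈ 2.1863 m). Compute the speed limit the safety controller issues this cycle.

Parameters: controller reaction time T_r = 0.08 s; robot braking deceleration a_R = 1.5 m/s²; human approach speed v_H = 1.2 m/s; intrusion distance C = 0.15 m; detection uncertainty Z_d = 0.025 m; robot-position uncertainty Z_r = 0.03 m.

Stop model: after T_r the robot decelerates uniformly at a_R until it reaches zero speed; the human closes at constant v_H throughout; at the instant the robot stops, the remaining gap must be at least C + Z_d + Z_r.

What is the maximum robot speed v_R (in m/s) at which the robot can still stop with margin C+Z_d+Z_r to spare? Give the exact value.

v_R_max = 7/5 m/s = 1.4000 m/s

at the boundary: (1/3)·v² + (22/25)·v + (-707/375) = 0
  disc = (22/25)² − 4·(1/3)·(-707/375) = 18496/5625 ; √disc = 136/75
  v_R = (−(22/25) + 136/75) / (2·(1/3)) = 7/5 m/s
check:
stop time T_s = (7/5)/(3/2) = 0.9333 s
robot covers v_R·T_r = 1.4000·0.0800 = 0.1120 m before braking
robot under decel: 1.4000²/(2·1.5000) = 0.6533 m
person approaches 1.2000·(0.0800+0.9333) = 1.2160 m
residual clearance needed = 0.1500+0.0250+0.0300 = 0.2050 m
sum ≈ 0.1120+0.6533+1.2160+0.2050 ≈ 2.1863 m = S ✓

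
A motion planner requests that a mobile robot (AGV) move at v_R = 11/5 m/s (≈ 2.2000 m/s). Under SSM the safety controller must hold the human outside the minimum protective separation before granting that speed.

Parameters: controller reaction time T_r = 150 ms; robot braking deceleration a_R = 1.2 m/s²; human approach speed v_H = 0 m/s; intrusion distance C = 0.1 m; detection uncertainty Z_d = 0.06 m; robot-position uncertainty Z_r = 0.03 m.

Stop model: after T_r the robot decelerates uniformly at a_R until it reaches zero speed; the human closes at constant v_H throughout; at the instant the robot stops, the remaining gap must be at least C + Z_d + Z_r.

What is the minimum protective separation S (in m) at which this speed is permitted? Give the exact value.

S_min = 761/300 m = 2.5367 m

braking lasts T_s = (11/5)/(6/5) = 1.8333 s
reaction-phase robot travel = 2.2000·0.1500 = 0.3300 m
robot covers 2.2000·1.8333 − ½·1.2000·1.8333² = 2.0167 m while stopping
person approaches 0.0000·(0.1500+1.8333) = 0.0000 m
margins: 0.1000+0.0600+0.0300 = 0.1900 m
S_min ≈ 0.3300+2.0167+0.0000+0.1900  ⇒  S_min = 761/300 m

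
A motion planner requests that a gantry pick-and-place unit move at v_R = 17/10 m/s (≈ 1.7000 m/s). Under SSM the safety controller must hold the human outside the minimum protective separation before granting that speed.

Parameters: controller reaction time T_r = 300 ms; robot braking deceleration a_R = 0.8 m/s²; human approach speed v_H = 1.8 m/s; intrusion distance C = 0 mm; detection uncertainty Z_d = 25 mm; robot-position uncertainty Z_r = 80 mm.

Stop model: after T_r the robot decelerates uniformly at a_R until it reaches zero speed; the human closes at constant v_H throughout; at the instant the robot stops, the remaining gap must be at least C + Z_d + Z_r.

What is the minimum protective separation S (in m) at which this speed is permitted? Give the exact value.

T_s = v_R/a_R = (17/10)/(4/5) = 2.1250 s
reaction-phase robot travel = 1.7000·0.3000 = 0.5100 m
braking distance = 1.7000²/(2·0.8000) = 1.8062 m
human closes 1.8000·2.4250 = 4.3650 m
residual clearance needed = 0.0000+0.0250+0.0800 = 0.1050 m
S_min ≈ 0.5100+1.8062+4.3650+0.1050  ⇒  S_min = 5429/800 m

S_min = 5429/800 m = 6.7862 m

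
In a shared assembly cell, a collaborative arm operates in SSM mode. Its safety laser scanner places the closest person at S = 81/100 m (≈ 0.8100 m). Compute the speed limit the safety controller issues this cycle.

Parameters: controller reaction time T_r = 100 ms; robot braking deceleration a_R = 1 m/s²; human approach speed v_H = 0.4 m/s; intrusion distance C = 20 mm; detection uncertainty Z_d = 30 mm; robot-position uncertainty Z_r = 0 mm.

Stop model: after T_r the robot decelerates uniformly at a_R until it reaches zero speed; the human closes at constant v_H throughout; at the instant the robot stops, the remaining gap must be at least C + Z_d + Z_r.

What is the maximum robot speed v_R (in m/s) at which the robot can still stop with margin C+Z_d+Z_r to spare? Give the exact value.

quadratic (1/2)·v² + (1/2)·v + (-18/25) = 0
  disc = (1/2)² − 4·(1/2)·(-18/25) = 169/100 ; √disc = 13/10
  v_R = (−(1/2) + 13/10) / (2·(1/2)) = 4/5 m/s
check:
T_s = v_R/a_R = (4/5)/1 = 0.8000 s
robot in T_r: 0.8000·0.1000 = 0.0800 m
braking distance = 0.8000²/(2·1.0000) = 0.3200 m
person approaches 0.4000·(0.1000+0.8000) = 0.3600 m
margins: 0.0200+0.0300+0.0000 = 0.0500 m
sum ≈ 0.0800+0.3200+0.3600+0.0500 ≈ 0.8100 m = S ✓

v_R_max = 4/5 m/s = 0.8000 m/s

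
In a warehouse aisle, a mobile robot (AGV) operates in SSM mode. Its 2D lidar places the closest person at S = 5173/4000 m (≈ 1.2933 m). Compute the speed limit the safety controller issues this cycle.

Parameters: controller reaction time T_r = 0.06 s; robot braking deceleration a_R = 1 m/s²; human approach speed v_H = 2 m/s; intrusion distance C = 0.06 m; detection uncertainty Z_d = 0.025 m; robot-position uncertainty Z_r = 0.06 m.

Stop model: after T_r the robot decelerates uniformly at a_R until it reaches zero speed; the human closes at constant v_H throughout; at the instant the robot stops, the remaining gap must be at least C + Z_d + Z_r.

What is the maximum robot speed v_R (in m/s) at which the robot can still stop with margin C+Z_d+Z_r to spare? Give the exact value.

collect terms ⇒ (1/2)·v_R² + (103/50)·v_R + (-4113/4000) = 0
  disc = (103/50)² − 4·(1/2)·(-4113/4000) = 63001/10000 ; √disc = 251/100
  v_R = (−(103/50) + 251/100) / (2·(1/2)) = 9/20 m/s
check:
braking lasts T_s = (9/20)/1 = 0.4500 s
robot covers v_R·T_r = 0.4500·0.0600 = 0.0270 m before braking
braking distance = 0.4500²/(2·1.0000) = 0.1013 m
person approaches 2.0000·(0.0600+0.4500) = 1.0200 m
C+Z_d+Z_r = 0.0600+0.0250+0.0600 = 0.1450 m
sum ≈ 0.0270+0.1013+1.0200+0.1450 ≈ 1.2933 m = S ✓

v_R_max = 9/20 m/s = 0.4500 m/s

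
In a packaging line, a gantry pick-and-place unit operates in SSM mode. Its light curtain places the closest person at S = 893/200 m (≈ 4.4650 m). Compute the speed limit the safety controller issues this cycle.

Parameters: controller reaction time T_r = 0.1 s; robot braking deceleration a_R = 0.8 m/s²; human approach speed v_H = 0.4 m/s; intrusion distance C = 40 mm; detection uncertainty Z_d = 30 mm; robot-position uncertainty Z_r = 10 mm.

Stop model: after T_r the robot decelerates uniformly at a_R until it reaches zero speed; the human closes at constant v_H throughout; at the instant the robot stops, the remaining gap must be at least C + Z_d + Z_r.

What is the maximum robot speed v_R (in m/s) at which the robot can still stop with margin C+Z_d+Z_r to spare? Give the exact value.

v_R_max = 11/5 m/s = 2.2000 m/s

quadratic (5/8)·v² + (3/5)·v + (-869/200) = 0
  disc = (3/5)² − 4·(5/8)·(-869/200) = 4489/400 ; √disc = 67/20
  v_R = (−(3/5) + 67/20) / (2·(5/8)) = 11/5 m/s
check:
braking lasts T_s = (11/5)/(4/5) = 2.7500 s
robot covers v_R·T_r = 2.2000·0.1000 = 0.2200 m before braking
robot covers 2.2000·2.7500 − ½·0.8000·2.7500² = 3.0250 m while stopping
human closes 0.4000·2.8500 = 1.1400 m
residual clearance needed = 0.0400+0.0300+0.0100 = 0.0800 m
sum ≈ 0.2200+3.0250+1.1400+0.0800 ≈ 4.4650 m = S ✓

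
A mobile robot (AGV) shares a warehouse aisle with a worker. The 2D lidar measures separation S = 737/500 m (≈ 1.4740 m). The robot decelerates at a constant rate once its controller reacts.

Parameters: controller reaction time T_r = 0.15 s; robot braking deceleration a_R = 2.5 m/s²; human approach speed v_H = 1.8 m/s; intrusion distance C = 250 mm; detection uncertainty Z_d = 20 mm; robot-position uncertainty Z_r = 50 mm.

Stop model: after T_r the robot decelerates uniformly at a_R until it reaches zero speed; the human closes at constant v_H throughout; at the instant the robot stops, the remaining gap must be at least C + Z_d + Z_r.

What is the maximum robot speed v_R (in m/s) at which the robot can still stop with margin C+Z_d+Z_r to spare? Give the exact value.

v_R_max = 17/20 m/s = 0.8500 m/s

quadratic (1/5)·v² + (87/100)·v + (-221/250) = 0
  disc = (87/100)² − 4·(1/5)·(-221/250) = 14641/10000 ; √disc = 121/100
  v_R = (−(87/100) + 121/100) / (2·(1/5)) = 17/20 m/s
check:
braking lasts T_s = (17/20)/(5/2) = 0.3400 s
robot covers v_R·T_r = 0.8500·0.1500 = 0.1275 m before braking
robot covers 0.8500·0.3400 − ½·2.5000·0.3400² = 0.1445 m while stopping
human over T_r+T_s: 1.8000·(0.1500+0.3400) = 0.8820 m
residual clearance needed = 0.2500+0.0200+0.0500 = 0.3200 m
sum ≈ 0.1275+0.1445+0.8820+0.3200 ≈ 1.4740 m = S ✓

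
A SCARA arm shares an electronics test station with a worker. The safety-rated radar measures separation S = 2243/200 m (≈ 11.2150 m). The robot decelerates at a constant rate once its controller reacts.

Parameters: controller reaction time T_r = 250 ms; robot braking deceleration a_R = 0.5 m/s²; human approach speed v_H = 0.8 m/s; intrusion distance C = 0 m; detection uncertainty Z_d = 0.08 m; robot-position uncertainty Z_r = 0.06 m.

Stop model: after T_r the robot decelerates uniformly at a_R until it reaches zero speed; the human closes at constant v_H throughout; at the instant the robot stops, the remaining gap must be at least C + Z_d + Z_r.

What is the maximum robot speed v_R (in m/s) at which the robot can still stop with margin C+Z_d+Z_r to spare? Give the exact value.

at the boundary: (1)·v² + (37/20)·v + (-87/8) = 0
  disc = (37/20)² − 4·(1)·(-87/8) = 18769/400 ; √disc = 137/20
  v_R = (−(37/20) + 137/20) / (2·(1)) = 5/2 m/s
check:
stop time T_s = (5/2)/(1/2) = 5.0000 s
robot in T_r: 2.5000·0.2500 = 0.6250 m
robot under decel: 2.5000²/(2·0.5000) = 6.2500 m
human closes 0.8000·5.2500 = 4.2000 m
margins: 0.0000+0.0800+0.0600 = 0.1400 m
sum ≈ 0.6250+6.2500+4.2000+0.1400 ≈ 11.2150 m = S ✓

v_R_max = 5/2 m/s = 2.5000 m/s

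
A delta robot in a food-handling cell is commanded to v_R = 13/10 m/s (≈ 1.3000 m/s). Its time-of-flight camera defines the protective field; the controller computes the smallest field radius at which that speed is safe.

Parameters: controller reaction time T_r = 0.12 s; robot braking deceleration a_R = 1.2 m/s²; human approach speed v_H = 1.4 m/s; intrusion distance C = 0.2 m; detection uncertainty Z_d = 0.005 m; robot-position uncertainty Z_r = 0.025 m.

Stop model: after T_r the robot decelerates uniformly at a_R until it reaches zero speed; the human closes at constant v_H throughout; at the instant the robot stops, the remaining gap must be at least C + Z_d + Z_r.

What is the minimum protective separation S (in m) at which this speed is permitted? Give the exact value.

braking lasts T_s = (13/10)/(6/5) = 1.0833 s
robot covers v_R·T_r = 1.3000·0.1200 = 0.1560 m before braking
robot under decel: 1.3000²/(2·1.2000) = 0.7042 m
human closes 1.4000·1.2033 = 1.6847 m
C+Z_d+Z_r = 0.2000+0.0050+0.0250 = 0.2300 m
S_min ≈ 0.1560+0.7042+1.6847+0.2300  ⇒  S_min = 16649/6000 m

S_min = 16649/6000 m = 2.7748 m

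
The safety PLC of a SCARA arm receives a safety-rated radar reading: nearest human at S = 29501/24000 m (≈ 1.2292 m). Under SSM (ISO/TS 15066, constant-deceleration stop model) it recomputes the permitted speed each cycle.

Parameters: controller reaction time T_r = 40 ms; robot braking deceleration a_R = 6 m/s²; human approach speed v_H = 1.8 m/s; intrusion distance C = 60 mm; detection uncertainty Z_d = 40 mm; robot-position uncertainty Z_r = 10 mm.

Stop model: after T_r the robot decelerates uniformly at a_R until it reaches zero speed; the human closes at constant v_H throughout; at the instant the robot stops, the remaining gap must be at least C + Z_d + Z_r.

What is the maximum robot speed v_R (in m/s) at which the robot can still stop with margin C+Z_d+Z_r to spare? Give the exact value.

v_R_max = 41/20 m/s = 2.0500 m/s

collect terms ⇒ (1/12)·v_R² + (17/50)·v_R + (-25133/24000) = 0
  disc = (17/50)² − 4·(1/12)·(-25133/24000) = 167281/360000 ; √disc = 409/600
  v_R = (−(17/50) + 409/600) / (2·(1/12)) = 41/20 m/s
check:
braking lasts T_s = (41/20)/6 = 0.3417 s
robot in T_r: 2.0500·0.0400 = 0.0820 m
robot under decel: 2.0500²/(2·6.0000) = 0.3502 m
person approaches 1.8000·(0.0400+0.3417) = 0.6870 m
residual clearance needed = 0.0600+0.0400+0.0100 = 0.1100 m
sum ≈ 0.0820+0.3502+0.6870+0.1100 ≈ 1.2292 m = S ✓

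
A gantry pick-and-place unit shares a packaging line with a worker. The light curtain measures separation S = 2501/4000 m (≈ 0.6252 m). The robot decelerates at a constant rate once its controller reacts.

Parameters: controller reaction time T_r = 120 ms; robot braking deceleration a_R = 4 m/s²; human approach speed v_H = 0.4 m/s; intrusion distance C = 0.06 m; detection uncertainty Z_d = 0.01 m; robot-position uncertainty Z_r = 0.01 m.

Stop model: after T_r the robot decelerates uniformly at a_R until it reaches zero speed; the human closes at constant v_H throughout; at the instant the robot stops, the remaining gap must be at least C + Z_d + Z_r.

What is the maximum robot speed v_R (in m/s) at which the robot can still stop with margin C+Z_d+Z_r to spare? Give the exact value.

v_R_max = 13/10 m/s = 1.3000 m/s

quadratic (1/8)·v² + (11/50)·v + (-1989/4000) = 0
  disc = (11/50)² − 4·(1/8)·(-1989/4000) = 11881/40000 ; √disc = 109/200
  v_R = (−(11/50) + 109/200) / (2·(1/8)) = 13/10 m/s
check:
T_s = v_R/a_R = (13/10)/4 = 0.3250 s
reaction-phase robot travel = 1.3000·0.1200 = 0.1560 m
braking distance = 1.3000²/(2·4.0000) = 0.2112 m
human over T_r+T_s: 0.4000·(0.1200+0.3250) = 0.1780 m
C+Z_d+Z_r = 0.0600+0.0100+0.0100 = 0.0800 m
sum ≈ 0.1560+0.2112+0.1780+0.0800 ≈ 0.6252 m = S ✓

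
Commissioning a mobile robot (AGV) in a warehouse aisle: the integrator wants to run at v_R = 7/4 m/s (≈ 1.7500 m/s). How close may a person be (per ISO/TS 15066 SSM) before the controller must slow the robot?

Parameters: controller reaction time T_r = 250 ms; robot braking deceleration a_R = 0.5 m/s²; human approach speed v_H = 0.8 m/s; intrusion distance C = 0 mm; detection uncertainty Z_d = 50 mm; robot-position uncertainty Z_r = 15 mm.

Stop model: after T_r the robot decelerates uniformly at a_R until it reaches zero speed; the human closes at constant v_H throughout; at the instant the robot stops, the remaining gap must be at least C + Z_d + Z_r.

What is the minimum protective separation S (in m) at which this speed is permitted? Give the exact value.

S_min = 1313/200 m = 6.5650 m

stop time T_s = (7/4)/(1/2) = 3.5000 s
robot covers v_R·T_r = 1.7500·0.2500 = 0.4375 m before braking
robot covers 1.7500·3.5000 − ½·0.5000·3.5000² = 3.0625 m while stopping
person approaches 0.8000·(0.2500+3.5000) = 3.0000 m
C+Z_d+Z_r = 0.0000+0.0500+0.0150 = 0.0650 m
S_min ≈ 0.4375+3.0625+3.0000+0.0650  ⇒  S_min = 1313/200 m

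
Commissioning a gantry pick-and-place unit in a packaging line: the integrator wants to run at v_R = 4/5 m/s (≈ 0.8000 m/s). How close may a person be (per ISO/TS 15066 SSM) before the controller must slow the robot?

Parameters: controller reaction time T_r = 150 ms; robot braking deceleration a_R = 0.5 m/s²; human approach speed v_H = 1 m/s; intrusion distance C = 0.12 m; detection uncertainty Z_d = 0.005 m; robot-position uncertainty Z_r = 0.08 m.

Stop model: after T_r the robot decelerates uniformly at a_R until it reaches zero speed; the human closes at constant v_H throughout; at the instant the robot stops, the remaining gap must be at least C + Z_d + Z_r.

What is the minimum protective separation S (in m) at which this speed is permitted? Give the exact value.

S_min = 543/200 m = 2.7150 m

T_s = v_R/a_R = (4/5)/(1/2) = 1.6000 s
robot covers v_R·T_r = 0.8000·0.1500 = 0.1200 m before braking
braking distance = 0.8000²/(2·0.5000) = 0.6400 m
human over T_r+T_s: 1.0000·(0.1500+1.6000) = 1.7500 m
residual clearance needed = 0.1200+0.0050+0.0800 = 0.2050 m
S_min ≈ 0.1200+0.6400+1.7500+0.2050  ⇒  S_min = 543/200 m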